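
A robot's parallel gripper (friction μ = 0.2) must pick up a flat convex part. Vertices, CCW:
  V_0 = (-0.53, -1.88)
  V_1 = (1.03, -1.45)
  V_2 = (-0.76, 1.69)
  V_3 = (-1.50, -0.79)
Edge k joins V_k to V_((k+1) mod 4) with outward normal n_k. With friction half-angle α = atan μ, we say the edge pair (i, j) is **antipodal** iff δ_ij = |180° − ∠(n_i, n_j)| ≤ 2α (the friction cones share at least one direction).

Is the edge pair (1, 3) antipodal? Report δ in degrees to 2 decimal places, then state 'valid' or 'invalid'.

α = atan 0.2 = 11.31°;  2α = 22.62°
edge 1: e_1 = (-1.79, +3.14);  n_1 = (+0.8688, +0.4952)
edge 3: e_3 = (+0.97, -1.09);  n_3 = (-0.7470, -0.6648)
∠(n_1, n_3) = 168.02°
δ = |180° − 168.02°| = 11.98°
11.98° ≤ 2α = 22.62°  →  valid

δ = 11.98°, valid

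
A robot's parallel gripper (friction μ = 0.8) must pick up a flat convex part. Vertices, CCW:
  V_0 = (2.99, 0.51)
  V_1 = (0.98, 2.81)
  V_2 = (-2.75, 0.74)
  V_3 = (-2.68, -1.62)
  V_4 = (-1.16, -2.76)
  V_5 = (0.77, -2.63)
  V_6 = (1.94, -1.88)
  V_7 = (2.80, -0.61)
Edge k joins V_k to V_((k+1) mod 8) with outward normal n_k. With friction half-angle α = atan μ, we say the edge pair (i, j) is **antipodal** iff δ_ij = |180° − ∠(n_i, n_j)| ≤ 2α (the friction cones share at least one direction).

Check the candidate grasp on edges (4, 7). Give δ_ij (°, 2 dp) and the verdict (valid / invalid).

δ = 103.48°, invalid

α = atan 0.8 = 38.66°;  2α = 77.32°
edge 4: e_4 = (+1.93, +0.13);  n_4 = (+0.0672, -0.9977)
edge 7: e_7 = (+0.19, +1.12);  n_7 = (+0.9859, -0.1673)
∠(n_4, n_7) = 76.52°
δ = |180° − 76.52°| = 103.48°
103.48° > 2α = 77.32°  →  invalid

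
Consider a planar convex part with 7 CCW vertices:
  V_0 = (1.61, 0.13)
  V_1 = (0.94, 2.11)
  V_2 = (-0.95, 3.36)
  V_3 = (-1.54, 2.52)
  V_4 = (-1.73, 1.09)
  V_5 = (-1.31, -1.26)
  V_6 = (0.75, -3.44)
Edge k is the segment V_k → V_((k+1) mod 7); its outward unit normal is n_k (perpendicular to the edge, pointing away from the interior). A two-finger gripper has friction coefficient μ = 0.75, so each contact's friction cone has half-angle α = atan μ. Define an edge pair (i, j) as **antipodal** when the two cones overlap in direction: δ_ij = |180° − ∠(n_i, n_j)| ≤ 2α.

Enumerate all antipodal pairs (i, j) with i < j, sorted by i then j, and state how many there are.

α = atan 0.75 = 36.87°;  2α = 73.74°
n_0 = (+0.9472, +0.3205)
n_1 = (+0.5516, +0.8341)
n_2 = (-0.8183, +0.5748)
n_3 = (-0.9913, +0.1317)
n_4 = (-0.9844, -0.1759)
n_5 = (-0.7268, -0.6868)
n_6 = (+0.9722, -0.2342)
  (0,1): δ = 142.17°  ·
  (0,2): δ = 53.78°  ✓
  (0,3): δ = 26.26°  ✓
  (0,4): δ = 8.56°  ✓
  (0,5): δ = 24.68°  ✓
  (0,6): δ = 147.76°  ·
  (1,2): δ = 91.60°  ·
  (1,3): δ = 64.09°  ✓
  (1,4): δ = 46.39°  ✓
  (1,5): δ = 13.14°  ✓
  (1,6): δ = 109.94°  ·
  (2,3): δ = 152.48°  ·
  (2,4): δ = 134.78°  ·
  (2,5): δ = 101.54°  ·
  (2,6): δ = 21.54°  ✓
  (3,4): δ = 162.30°  ·
  (3,5): δ = 129.05°  ·
  (3,6): δ = 5.98°  ✓
  (4,5): δ = 146.75°  ·
  (4,6): δ = 23.68°  ✓
  (5,6): δ = 56.92°  ✓
antipodal pairs: 11

count = 11; pairs: (0,2), (0,3), (0,4), (0,5), (1,3), (1,4), (1,5), (2,6), (3,6), (4,6), (5,6)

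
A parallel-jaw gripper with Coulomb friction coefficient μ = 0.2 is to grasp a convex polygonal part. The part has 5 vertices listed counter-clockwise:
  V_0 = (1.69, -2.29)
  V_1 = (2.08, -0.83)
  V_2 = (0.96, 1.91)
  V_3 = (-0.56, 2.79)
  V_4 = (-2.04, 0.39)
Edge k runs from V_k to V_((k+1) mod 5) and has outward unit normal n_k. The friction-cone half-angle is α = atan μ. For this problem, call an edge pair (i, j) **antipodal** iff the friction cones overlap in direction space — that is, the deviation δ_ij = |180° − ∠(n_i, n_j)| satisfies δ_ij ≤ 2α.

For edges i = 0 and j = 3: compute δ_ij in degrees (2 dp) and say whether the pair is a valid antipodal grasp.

δ = 16.70°, valid

α = atan 0.2 = 11.31°;  2α = 22.62°
edge 0: e_0 = (+0.39, +1.46);  n_0 = (+0.9661, -0.2581)
edge 3: e_3 = (-1.48, -2.40);  n_3 = (-0.8512, +0.5249)
∠(n_0, n_3) = 163.30°
δ = |180° − 163.30°| = 16.70°
16.70° ≤ 2α = 22.62°  →  valid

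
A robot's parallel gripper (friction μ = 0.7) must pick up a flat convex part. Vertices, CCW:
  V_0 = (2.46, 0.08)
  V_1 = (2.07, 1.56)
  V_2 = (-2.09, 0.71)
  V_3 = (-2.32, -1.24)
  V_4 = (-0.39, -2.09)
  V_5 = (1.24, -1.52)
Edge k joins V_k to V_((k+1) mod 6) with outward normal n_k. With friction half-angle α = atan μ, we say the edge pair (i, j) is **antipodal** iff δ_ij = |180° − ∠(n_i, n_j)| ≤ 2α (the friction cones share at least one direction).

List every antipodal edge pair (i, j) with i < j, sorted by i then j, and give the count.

α = atan 0.7 = 34.99°;  2α = 69.98°
n_0 = (+0.9670, +0.2548)
n_1 = (-0.2002, +0.9798)
n_2 = (-0.9931, +0.1171)
n_3 = (-0.4031, -0.9152)
n_4 = (+0.3301, -0.9439)
n_5 = (+0.7952, -0.6063)
  (0,1): δ = 93.21°  ·
  (0,2): δ = 21.49°  ✓
  (0,3): δ = 51.47°  ✓
  (0,4): δ = 94.51°  ·
  (0,5): δ = 127.91°  ·
  (1,2): δ = 108.27°  ·
  (1,3): δ = 35.32°  ✓
  (1,4): δ = 7.73°  ✓
  (1,5): δ = 41.13°  ✓
  (2,3): δ = 107.04°  ·
  (2,4): δ = 64.00°  ✓
  (2,5): δ = 30.60°  ✓
  (3,4): δ = 136.96°  ·
  (3,5): δ = 103.56°  ·
  (4,5): δ = 146.60°  ·
antipodal pairs: 7

count = 7; pairs: (0,2), (0,3), (1,3), (1,4), (1,5), (2,4), (2,5)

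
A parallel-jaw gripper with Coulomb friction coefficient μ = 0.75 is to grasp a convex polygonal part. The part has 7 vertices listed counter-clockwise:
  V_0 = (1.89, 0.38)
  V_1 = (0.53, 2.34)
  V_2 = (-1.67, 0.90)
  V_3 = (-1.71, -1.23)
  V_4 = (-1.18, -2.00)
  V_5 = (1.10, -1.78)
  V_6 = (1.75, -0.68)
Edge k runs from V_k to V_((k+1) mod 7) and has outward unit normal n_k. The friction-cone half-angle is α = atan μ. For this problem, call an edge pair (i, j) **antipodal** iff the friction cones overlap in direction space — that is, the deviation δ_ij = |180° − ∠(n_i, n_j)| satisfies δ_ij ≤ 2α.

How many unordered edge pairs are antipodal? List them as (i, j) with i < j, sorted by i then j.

α = atan 0.75 = 36.87°;  2α = 73.74°
n_0 = (+0.8216, +0.5701)
n_1 = (-0.5477, +0.8367)
n_2 = (-0.9998, +0.0188)
n_3 = (-0.8237, -0.5670)
n_4 = (+0.0960, -0.9954)
n_5 = (+0.8609, -0.5087)
n_6 = (+0.9914, -0.1309)
  (0,1): δ = 91.55°  ·
  (0,2): δ = 35.83°  ✓
  (0,3): δ = 0.22°  ✓
  (0,4): δ = 60.76°  ✓
  (0,5): δ = 114.66°  ·
  (0,6): δ = 137.72°  ·
  (1,2): δ = 124.28°  ·
  (1,3): δ = 88.67°  ·
  (1,4): δ = 27.70°  ✓
  (1,5): δ = 26.21°  ✓
  (1,6): δ = 49.27°  ✓
  (2,3): δ = 144.38°  ·
  (2,4): δ = 83.41°  ·
  (2,5): δ = 29.50°  ✓
  (2,6): δ = 6.45°  ✓
  (3,4): δ = 119.03°  ·
  (3,5): δ = 65.12°  ✓
  (3,6): δ = 42.06°  ✓
  (4,5): δ = 126.09°  ·
  (4,6): δ = 103.04°  ·
  (5,6): δ = 156.94°  ·
antipodal pairs: 10

count = 10; pairs: (0,2), (0,3), (0,4), (1,4), (1,5), (1,6), (2,5), (2,6), (3,5), (3,6)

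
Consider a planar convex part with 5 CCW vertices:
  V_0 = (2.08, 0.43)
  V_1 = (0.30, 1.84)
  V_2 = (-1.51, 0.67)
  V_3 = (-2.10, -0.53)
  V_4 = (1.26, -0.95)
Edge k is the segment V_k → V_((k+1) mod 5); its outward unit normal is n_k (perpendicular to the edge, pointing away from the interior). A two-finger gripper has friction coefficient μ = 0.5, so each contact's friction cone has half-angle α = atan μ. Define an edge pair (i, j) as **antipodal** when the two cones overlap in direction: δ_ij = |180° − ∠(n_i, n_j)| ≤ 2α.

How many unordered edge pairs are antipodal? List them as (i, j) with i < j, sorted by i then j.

count = 4; pairs: (0,3), (1,3), (1,4), (2,4)

α = atan 0.5 = 26.57°;  2α = 53.13°
n_0 = (+0.6209, +0.7839)
n_1 = (-0.5429, +0.8398)
n_2 = (-0.8974, +0.4412)
n_3 = (-0.1240, -0.9923)
n_4 = (+0.8597, -0.5108)
  (0,1): δ = 108.74°  ·
  (0,2): δ = 77.80°  ·
  (0,3): δ = 31.26°  ✓
  (0,4): δ = 97.67°  ·
  (1,2): δ = 149.06°  ·
  (1,3): δ = 40.00°  ✓
  (1,4): δ = 26.40°  ✓
  (2,3): δ = 70.94°  ·
  (2,4): δ = 4.54°  ✓
  (3,4): δ = 113.59°  ·
antipodal pairs: 4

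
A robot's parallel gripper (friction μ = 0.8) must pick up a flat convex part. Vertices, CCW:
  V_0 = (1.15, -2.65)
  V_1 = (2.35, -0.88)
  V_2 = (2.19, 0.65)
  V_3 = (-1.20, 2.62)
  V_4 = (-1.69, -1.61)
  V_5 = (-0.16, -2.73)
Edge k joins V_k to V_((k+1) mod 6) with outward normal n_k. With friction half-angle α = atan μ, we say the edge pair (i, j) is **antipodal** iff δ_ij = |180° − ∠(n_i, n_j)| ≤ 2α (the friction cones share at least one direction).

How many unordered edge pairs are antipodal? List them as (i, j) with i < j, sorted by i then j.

count = 6; pairs: (0,3), (1,3), (1,4), (2,3), (2,4), (2,5)

α = atan 0.8 = 38.66°;  2α = 77.32°
n_0 = (+0.8277, -0.5612)
n_1 = (+0.9946, +0.1040)
n_2 = (+0.5024, +0.8646)
n_3 = (-0.9934, +0.1151)
n_4 = (-0.5907, -0.8069)
n_5 = (+0.0610, -0.9981)
  (0,1): δ = 139.89°  ·
  (0,2): δ = 86.03°  ·
  (0,3): δ = 27.53°  ✓
  (0,4): δ = 87.93°  ·
  (0,5): δ = 127.63°  ·
  (1,2): δ = 126.13°  ·
  (1,3): δ = 12.58°  ✓
  (1,4): δ = 47.82°  ✓
  (1,5): δ = 87.52°  ·
  (2,3): δ = 66.45°  ✓
  (2,4): δ = 6.04°  ✓
  (2,5): δ = 33.66°  ✓
  (3,4): δ = 119.60°  ·
  (3,5): δ = 79.90°  ·
  (4,5): δ = 140.30°  ·
antipodal pairs: 6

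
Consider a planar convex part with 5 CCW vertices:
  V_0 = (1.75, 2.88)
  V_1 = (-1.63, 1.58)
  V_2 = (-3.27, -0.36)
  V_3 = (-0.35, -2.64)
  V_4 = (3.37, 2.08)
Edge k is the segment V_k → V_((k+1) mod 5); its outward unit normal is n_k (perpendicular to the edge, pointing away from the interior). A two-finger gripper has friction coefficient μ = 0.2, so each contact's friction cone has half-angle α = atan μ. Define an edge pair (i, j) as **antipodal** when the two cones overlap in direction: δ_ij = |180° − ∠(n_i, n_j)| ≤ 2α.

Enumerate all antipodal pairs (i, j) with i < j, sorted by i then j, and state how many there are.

α = atan 0.2 = 11.31°;  2α = 22.62°
n_0 = (-0.3590, +0.9333)
n_1 = (-0.7637, +0.6456)
n_2 = (-0.6154, -0.7882)
n_3 = (+0.7854, -0.6190)
n_4 = (+0.4428, +0.8966)
  (0,1): δ = 151.25°  ·
  (0,2): δ = 59.02°  ·
  (0,3): δ = 30.72°  ·
  (0,4): δ = 132.68°  ·
  (1,2): δ = 87.77°  ·
  (1,3): δ = 1.97°  ✓
  (1,4): δ = 103.93°  ·
  (2,3): δ = 90.26°  ·
  (2,4): δ = 11.70°  ✓
  (3,4): δ = 78.04°  ·
antipodal pairs: 2

count = 2; pairs: (1,3), (2,4)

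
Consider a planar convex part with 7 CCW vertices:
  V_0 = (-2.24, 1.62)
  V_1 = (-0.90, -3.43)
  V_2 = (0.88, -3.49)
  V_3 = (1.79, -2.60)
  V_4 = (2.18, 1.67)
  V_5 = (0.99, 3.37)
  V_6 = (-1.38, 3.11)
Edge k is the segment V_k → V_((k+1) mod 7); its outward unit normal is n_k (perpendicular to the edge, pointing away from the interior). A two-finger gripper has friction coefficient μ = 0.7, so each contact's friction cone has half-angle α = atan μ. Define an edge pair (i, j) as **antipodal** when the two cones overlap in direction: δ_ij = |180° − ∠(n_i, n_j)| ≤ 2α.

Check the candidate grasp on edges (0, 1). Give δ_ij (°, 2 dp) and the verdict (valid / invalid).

δ = 106.79°, invalid

α = atan 0.7 = 34.99°;  2α = 69.98°
edge 0: e_0 = (+1.34, -5.05);  n_0 = (-0.9666, -0.2565)
edge 1: e_1 = (+1.78, -0.06);  n_1 = (-0.0337, -0.9994)
∠(n_0, n_1) = 73.21°
δ = |180° − 73.21°| = 106.79°
106.79° > 2α = 69.98°  →  invalid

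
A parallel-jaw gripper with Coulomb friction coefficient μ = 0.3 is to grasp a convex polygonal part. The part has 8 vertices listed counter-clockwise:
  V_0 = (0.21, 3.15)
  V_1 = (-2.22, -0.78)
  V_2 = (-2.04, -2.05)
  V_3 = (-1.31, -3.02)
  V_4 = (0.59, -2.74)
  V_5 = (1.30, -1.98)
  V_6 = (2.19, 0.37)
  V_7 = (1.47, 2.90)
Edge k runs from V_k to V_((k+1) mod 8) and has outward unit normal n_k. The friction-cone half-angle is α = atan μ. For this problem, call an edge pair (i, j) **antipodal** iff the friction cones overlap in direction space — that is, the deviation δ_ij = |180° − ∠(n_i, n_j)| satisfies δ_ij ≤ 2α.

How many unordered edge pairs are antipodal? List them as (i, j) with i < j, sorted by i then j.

count = 6; pairs: (0,4), (0,5), (1,5), (1,6), (2,6), (3,7)

α = atan 0.3 = 16.70°;  2α = 33.40°
n_0 = (-0.8505, +0.5259)
n_1 = (-0.9901, -0.1403)
n_2 = (-0.7990, -0.6013)
n_3 = (+0.1458, -0.9893)
n_4 = (+0.7307, -0.6827)
n_5 = (+0.9352, -0.3542)
n_6 = (+0.9618, +0.2737)
n_7 = (+0.1946, +0.9809)
  (0,1): δ = 140.20°  ·
  (0,2): δ = 111.31°  ·
  (0,3): δ = 49.89°  ·
  (0,4): δ = 11.32°  ✓
  (0,5): δ = 10.99°  ✓
  (0,6): δ = 47.61°  ·
  (0,7): δ = 110.51°  ·
  (1,2): δ = 151.10°  ·
  (1,3): δ = 89.68°  ·
  (1,4): δ = 51.12°  ·
  (1,5): δ = 28.81°  ✓
  (1,6): δ = 7.82°  ✓
  (1,7): δ = 70.71°  ·
  (2,3): δ = 118.58°  ·
  (2,4): δ = 80.02°  ·
  (2,5): δ = 57.71°  ·
  (2,6): δ = 21.08°  ✓
  (2,7): δ = 41.81°  ·
  (3,4): δ = 141.44°  ·
  (3,5): δ = 119.13°  ·
  (3,6): δ = 82.50°  ·
  (3,7): δ = 19.61°  ✓
  (4,5): δ = 157.69°  ·
  (4,6): δ = 121.06°  ·
  (4,7): δ = 58.17°  ·
  (5,6): δ = 143.37°  ·
  (5,7): δ = 80.48°  ·
  (6,7): δ = 117.11°  ·
antipodal pairs: 6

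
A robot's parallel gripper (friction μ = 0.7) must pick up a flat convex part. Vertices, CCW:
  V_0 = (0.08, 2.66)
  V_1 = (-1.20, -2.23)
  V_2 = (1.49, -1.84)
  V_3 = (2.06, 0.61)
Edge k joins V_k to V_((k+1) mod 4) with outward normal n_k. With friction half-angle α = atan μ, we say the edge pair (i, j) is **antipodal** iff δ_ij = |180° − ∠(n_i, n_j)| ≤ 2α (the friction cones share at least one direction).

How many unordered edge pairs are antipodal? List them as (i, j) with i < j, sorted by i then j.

α = atan 0.7 = 34.99°;  2α = 69.98°
n_0 = (-0.9674, +0.2532)
n_1 = (+0.1435, -0.9897)
n_2 = (+0.9740, -0.2266)
n_3 = (+0.7193, +0.6947)
  (0,1): δ = 67.08°  ✓
  (0,2): δ = 1.57°  ✓
  (0,3): δ = 58.67°  ✓
  (1,2): δ = 111.35°  ·
  (1,3): δ = 54.24°  ✓
  (2,3): δ = 122.90°  ·
antipodal pairs: 4

count = 4; pairs: (0,1), (0,2), (0,3), (1,3)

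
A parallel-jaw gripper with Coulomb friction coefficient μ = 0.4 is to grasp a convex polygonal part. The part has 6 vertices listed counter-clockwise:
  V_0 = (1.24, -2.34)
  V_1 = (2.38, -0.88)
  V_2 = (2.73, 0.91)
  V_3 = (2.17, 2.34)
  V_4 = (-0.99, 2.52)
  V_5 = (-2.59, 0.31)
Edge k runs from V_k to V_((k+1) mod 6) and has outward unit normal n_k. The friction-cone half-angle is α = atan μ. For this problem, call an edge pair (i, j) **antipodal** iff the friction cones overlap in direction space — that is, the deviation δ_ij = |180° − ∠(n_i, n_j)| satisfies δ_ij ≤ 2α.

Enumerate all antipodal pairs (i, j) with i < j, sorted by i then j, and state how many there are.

count = 4; pairs: (0,4), (1,4), (2,5), (3,5)

α = atan 0.4 = 21.80°;  2α = 43.60°
n_0 = (+0.7882, -0.6154)
n_1 = (+0.9814, -0.1919)
n_2 = (+0.9311, +0.3646)
n_3 = (+0.0569, +0.9984)
n_4 = (-0.8100, +0.5864)
n_5 = (-0.5690, -0.8223)
  (0,1): δ = 153.08°  ·
  (0,2): δ = 120.63°  ·
  (0,3): δ = 55.28°  ·
  (0,4): δ = 2.08°  ✓
  (0,5): δ = 93.30°  ·
  (1,2): δ = 147.55°  ·
  (1,3): δ = 82.20°  ·
  (1,4): δ = 24.84°  ✓
  (1,5): δ = 66.38°  ·
  (2,3): δ = 114.65°  ·
  (2,4): δ = 57.29°  ·
  (2,5): δ = 33.93°  ✓
  (3,4): δ = 122.64°  ·
  (3,5): δ = 31.42°  ✓
  (4,5): δ = 88.78°  ·
antipodal pairs: 4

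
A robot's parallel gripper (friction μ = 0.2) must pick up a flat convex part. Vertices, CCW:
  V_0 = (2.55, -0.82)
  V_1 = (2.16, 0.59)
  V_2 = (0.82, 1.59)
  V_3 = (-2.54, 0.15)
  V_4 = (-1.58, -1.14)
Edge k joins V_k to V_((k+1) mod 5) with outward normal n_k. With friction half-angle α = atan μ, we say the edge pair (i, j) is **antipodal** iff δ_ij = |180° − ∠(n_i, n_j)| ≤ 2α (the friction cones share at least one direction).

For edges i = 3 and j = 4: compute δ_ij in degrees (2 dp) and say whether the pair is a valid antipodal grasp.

δ = 122.23°, invalid

α = atan 0.2 = 11.31°;  2α = 22.62°
edge 3: e_3 = (+0.96, -1.29);  n_3 = (-0.8022, -0.5970)
edge 4: e_4 = (+4.13, +0.32);  n_4 = (+0.0773, -0.9970)
∠(n_3, n_4) = 57.77°
δ = |180° − 57.77°| = 122.23°
122.23° > 2α = 22.62°  →  invalid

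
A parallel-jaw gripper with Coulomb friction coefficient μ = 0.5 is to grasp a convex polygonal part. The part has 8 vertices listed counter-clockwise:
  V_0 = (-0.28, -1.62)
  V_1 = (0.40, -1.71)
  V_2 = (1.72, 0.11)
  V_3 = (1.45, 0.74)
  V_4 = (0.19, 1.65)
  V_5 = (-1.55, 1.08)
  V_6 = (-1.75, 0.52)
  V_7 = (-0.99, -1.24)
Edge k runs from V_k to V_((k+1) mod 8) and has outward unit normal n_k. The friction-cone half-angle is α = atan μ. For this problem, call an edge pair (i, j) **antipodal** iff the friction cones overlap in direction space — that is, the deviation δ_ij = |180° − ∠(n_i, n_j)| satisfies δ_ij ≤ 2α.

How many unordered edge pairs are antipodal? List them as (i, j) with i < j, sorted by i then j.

α = atan 0.5 = 26.57°;  2α = 53.13°
n_0 = (-0.1312, -0.9914)
n_1 = (+0.8095, -0.5871)
n_2 = (+0.9191, +0.3939)
n_3 = (+0.5855, +0.8107)
n_4 = (-0.3113, +0.9503)
n_5 = (-0.9417, +0.3363)
n_6 = (-0.9181, -0.3964)
n_7 = (-0.4719, -0.8817)
  (0,1): δ = 118.41°  ·
  (0,2): δ = 59.26°  ·
  (0,3): δ = 28.30°  ✓
  (0,4): δ = 25.68°  ✓
  (0,5): δ = 77.89°  ·
  (0,6): δ = 120.90°  ·
  (0,7): δ = 159.38°  ·
  (1,2): δ = 120.85°  ·
  (1,3): δ = 89.89°  ·
  (1,4): δ = 35.91°  ✓
  (1,5): δ = 16.30°  ✓
  (1,6): δ = 59.31°  ·
  (1,7): δ = 97.80°  ·
  (2,3): δ = 149.04°  ·
  (2,4): δ = 95.06°  ·
  (2,5): δ = 42.85°  ✓
  (2,6): δ = 0.16°  ✓
  (2,7): δ = 38.65°  ✓
  (3,4): δ = 126.02°  ·
  (3,5): δ = 73.82°  ·
  (3,6): δ = 30.81°  ✓
  (3,7): δ = 7.68°  ✓
  (4,5): δ = 127.79°  ·
  (4,6): δ = 84.78°  ·
  (4,7): δ = 46.29°  ✓
  (5,6): δ = 136.99°  ·
  (5,7): δ = 98.50°  ·
  (6,7): δ = 141.51°  ·
antipodal pairs: 10

count = 10; pairs: (0,3), (0,4), (1,4), (1,5), (2,5), (2,6), (2,7), (3,6), (3,7), (4,7)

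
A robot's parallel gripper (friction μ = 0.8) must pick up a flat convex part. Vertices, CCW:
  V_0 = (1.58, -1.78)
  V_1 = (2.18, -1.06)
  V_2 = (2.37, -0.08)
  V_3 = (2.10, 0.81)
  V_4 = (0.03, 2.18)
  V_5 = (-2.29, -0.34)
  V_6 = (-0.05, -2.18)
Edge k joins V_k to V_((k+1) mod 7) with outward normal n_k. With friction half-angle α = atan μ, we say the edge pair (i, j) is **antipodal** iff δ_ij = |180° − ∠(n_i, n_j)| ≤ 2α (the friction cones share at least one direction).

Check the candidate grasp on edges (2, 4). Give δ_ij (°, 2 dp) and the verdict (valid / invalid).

δ = 59.51°, valid

α = atan 0.8 = 38.66°;  2α = 77.32°
edge 2: e_2 = (-0.27, +0.89);  n_2 = (+0.9569, +0.2903)
edge 4: e_4 = (-2.32, -2.52);  n_4 = (-0.7357, +0.6773)
∠(n_2, n_4) = 120.49°
δ = |180° − 120.49°| = 59.51°
59.51° ≤ 2α = 77.32°  →  valid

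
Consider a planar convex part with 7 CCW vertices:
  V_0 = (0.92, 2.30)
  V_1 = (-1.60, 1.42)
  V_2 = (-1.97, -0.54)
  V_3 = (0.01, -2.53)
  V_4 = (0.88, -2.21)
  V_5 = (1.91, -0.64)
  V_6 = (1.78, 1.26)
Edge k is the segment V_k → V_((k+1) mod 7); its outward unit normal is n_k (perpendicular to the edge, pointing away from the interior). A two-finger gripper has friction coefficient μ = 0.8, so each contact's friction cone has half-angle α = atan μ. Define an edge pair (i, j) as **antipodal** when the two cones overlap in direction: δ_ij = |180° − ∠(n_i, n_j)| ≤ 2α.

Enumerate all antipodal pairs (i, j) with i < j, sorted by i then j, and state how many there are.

α = atan 0.8 = 38.66°;  2α = 77.32°
n_0 = (-0.3297, +0.9441)
n_1 = (-0.9826, +0.1855)
n_2 = (-0.7089, -0.7053)
n_3 = (+0.3452, -0.9385)
n_4 = (+0.8361, -0.5485)
n_5 = (+0.9977, +0.0683)
n_6 = (+0.7706, +0.6373)
  (0,1): δ = 119.94°  ·
  (0,2): δ = 64.39°  ✓
  (0,3): δ = 0.94°  ✓
  (0,4): δ = 37.48°  ✓
  (0,5): δ = 74.66°  ✓
  (0,6): δ = 110.34°  ·
  (1,2): δ = 124.45°  ·
  (1,3): δ = 59.12°  ✓
  (1,4): δ = 22.58°  ✓
  (1,5): δ = 14.60°  ✓
  (1,6): δ = 50.28°  ✓
  (2,3): δ = 114.66°  ·
  (2,4): δ = 78.12°  ·
  (2,5): δ = 40.94°  ✓
  (2,6): δ = 5.27°  ✓
  (3,4): δ = 143.46°  ·
  (3,5): δ = 106.28°  ·
  (3,6): δ = 70.61°  ✓
  (4,5): δ = 142.82°  ·
  (4,6): δ = 107.14°  ·
  (5,6): δ = 144.33°  ·
antipodal pairs: 11

count = 11; pairs: (0,2), (0,3), (0,4), (0,5), (1,3), (1,4), (1,5), (1,6), (2,5), (2,6), (3,6)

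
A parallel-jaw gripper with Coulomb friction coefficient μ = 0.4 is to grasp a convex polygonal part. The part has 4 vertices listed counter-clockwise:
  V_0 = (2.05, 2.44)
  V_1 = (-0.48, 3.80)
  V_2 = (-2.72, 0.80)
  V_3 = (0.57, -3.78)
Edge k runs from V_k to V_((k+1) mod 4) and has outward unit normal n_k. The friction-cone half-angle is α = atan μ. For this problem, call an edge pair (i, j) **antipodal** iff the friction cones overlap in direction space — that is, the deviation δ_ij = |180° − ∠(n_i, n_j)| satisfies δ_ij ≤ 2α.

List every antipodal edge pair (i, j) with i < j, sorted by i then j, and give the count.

α = atan 0.4 = 21.80°;  2α = 43.60°
n_0 = (+0.4735, +0.8808)
n_1 = (-0.8013, +0.5983)
n_2 = (-0.8122, -0.5834)
n_3 = (+0.9728, -0.2315)
  (0,1): δ = 98.49°  ·
  (0,2): δ = 26.05°  ✓
  (0,3): δ = 104.88°  ·
  (1,2): δ = 107.56°  ·
  (1,3): δ = 23.36°  ✓
  (2,3): δ = 49.08°  ·
antipodal pairs: 2

count = 2; pairs: (0,2), (1,3)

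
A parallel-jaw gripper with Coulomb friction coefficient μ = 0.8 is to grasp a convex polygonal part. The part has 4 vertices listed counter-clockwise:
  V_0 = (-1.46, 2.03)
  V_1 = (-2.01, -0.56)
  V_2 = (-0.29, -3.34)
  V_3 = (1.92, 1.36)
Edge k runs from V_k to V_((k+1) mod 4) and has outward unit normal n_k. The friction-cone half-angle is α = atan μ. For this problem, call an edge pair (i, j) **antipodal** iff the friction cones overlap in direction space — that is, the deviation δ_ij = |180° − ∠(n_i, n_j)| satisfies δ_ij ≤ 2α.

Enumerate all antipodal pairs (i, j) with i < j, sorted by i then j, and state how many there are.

α = atan 0.8 = 38.66°;  2α = 77.32°
n_0 = (-0.9782, +0.2077)
n_1 = (-0.8504, -0.5261)
n_2 = (+0.9049, -0.4255)
n_3 = (+0.1944, +0.9809)
  (0,1): δ = 136.27°  ·
  (0,2): δ = 13.19°  ✓
  (0,3): δ = 90.78°  ·
  (1,2): δ = 56.93°  ✓
  (1,3): δ = 47.04°  ✓
  (2,3): δ = 76.03°  ✓
antipodal pairs: 4

count = 4; pairs: (0,2), (1,2), (1,3), (2,3)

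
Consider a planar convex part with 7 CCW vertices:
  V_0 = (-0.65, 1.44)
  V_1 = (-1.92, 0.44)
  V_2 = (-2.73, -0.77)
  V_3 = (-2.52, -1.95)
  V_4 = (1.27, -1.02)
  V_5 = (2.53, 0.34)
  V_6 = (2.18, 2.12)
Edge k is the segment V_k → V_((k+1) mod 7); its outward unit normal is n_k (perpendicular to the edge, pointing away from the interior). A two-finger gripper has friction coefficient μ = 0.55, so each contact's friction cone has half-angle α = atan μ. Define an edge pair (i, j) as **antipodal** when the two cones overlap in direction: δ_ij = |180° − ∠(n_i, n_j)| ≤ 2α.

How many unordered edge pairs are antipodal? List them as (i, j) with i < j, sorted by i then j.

count = 9; pairs: (0,3), (0,4), (1,3), (1,4), (1,5), (2,4), (2,5), (3,6), (4,6)

α = atan 0.55 = 28.81°;  2α = 57.62°
n_0 = (-0.6186, +0.7857)
n_1 = (-0.8310, +0.5563)
n_2 = (-0.9845, -0.1752)
n_3 = (+0.2383, -0.9712)
n_4 = (+0.7336, -0.6796)
n_5 = (+0.9812, +0.1929)
n_6 = (-0.2336, +0.9723)
  (0,1): δ = 162.02°  ·
  (0,2): δ = 118.13°  ·
  (0,3): δ = 24.43°  ✓
  (0,4): δ = 8.97°  ✓
  (0,5): δ = 62.91°  ·
  (0,6): δ = 155.29°  ·
  (1,2): δ = 136.11°  ·
  (1,3): δ = 42.41°  ✓
  (1,4): δ = 9.01°  ✓
  (1,5): δ = 44.92°  ✓
  (1,6): δ = 137.31°  ·
  (2,3): δ = 86.30°  ·
  (2,4): δ = 52.91°  ✓
  (2,5): δ = 1.03°  ✓
  (2,6): δ = 93.42°  ·
  (3,4): δ = 146.60°  ·
  (3,5): δ = 92.66°  ·
  (3,6): δ = 0.28°  ✓
  (4,5): δ = 126.06°  ·
  (4,6): δ = 33.67°  ✓
  (5,6): δ = 87.61°  ·
antipodal pairs: 9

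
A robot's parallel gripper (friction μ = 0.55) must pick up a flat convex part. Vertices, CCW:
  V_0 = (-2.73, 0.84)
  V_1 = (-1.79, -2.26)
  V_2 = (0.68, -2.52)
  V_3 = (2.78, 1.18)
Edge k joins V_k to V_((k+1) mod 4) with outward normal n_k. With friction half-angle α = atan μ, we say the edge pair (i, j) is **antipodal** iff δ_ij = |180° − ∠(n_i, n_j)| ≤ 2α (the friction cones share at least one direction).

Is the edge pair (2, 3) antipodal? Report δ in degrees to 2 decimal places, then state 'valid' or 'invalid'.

α = atan 0.55 = 28.81°;  2α = 57.62°
edge 2: e_2 = (+2.10, +3.70);  n_2 = (+0.8697, -0.4936)
edge 3: e_3 = (-5.51, -0.34);  n_3 = (-0.0616, +0.9981)
∠(n_2, n_3) = 123.11°
δ = |180° − 123.11°| = 56.89°
56.89° ≤ 2α = 57.62°  →  valid

δ = 56.89°, valid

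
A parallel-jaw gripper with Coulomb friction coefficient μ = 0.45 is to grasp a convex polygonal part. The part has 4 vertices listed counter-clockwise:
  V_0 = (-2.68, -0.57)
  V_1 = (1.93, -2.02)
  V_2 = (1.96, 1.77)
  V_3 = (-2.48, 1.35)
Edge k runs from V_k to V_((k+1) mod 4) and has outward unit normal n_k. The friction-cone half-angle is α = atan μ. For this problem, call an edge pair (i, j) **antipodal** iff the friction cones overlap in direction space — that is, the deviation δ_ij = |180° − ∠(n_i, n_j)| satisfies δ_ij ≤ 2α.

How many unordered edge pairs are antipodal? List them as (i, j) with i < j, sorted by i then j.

α = atan 0.45 = 24.23°;  2α = 48.46°
n_0 = (-0.3000, -0.9539)
n_1 = (+1.0000, -0.0079)
n_2 = (-0.0942, +0.9956)
n_3 = (-0.9946, +0.1036)
  (0,1): δ = 72.99°  ·
  (0,2): δ = 22.86°  ✓
  (0,3): δ = 101.51°  ·
  (1,2): δ = 84.14°  ·
  (1,3): δ = 5.49°  ✓
  (2,3): δ = 101.35°  ·
antipodal pairs: 2

count = 2; pairs: (0,2), (1,3)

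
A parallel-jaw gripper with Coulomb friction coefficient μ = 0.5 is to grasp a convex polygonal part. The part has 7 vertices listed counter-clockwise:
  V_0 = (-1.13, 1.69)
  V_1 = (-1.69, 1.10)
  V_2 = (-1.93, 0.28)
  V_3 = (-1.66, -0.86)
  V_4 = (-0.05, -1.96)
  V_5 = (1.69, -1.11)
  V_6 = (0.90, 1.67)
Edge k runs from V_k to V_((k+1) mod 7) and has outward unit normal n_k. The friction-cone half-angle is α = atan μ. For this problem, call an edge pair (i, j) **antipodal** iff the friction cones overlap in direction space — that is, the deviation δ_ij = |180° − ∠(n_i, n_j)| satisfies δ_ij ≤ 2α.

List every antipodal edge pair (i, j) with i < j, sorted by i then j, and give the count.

count = 7; pairs: (0,4), (1,4), (1,5), (2,5), (3,5), (3,6), (4,6)

α = atan 0.5 = 26.57°;  2α = 53.13°
n_0 = (-0.7253, +0.6884)
n_1 = (-0.9597, +0.2809)
n_2 = (-0.9731, -0.2305)
n_3 = (-0.5641, -0.8257)
n_4 = (+0.4389, -0.8985)
n_5 = (+0.9619, +0.2733)
n_6 = (+0.0099, +1.0000)
  (0,1): δ = 152.81°  ·
  (0,2): δ = 123.17°  ·
  (0,3): δ = 80.84°  ·
  (0,4): δ = 20.46°  ✓
  (0,5): δ = 59.37°  ·
  (0,6): δ = 132.94°  ·
  (1,2): δ = 150.36°  ·
  (1,3): δ = 108.03°  ·
  (1,4): δ = 47.65°  ✓
  (1,5): δ = 32.18°  ✓
  (1,6): δ = 105.75°  ·
  (2,3): δ = 137.67°  ·
  (2,4): δ = 77.29°  ·
  (2,5): δ = 2.54°  ✓
  (2,6): δ = 76.11°  ·
  (3,4): δ = 119.62°  ·
  (3,5): δ = 39.79°  ✓
  (3,6): δ = 33.78°  ✓
  (4,5): δ = 100.17°  ·
  (4,6): δ = 26.60°  ✓
  (5,6): δ = 106.43°  ·
antipodal pairs: 7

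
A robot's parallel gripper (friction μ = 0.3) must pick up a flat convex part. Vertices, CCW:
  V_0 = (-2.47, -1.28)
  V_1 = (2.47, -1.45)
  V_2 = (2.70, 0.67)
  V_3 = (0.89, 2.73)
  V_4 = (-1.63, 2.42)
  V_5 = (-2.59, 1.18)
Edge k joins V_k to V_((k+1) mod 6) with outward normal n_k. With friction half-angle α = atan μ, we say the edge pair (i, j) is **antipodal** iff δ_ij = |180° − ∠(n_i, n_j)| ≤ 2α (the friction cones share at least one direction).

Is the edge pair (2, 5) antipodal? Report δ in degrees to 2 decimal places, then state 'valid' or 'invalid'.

α = atan 0.3 = 16.70°;  2α = 33.40°
edge 2: e_2 = (-1.81, +2.06);  n_2 = (+0.7512, +0.6601)
edge 5: e_5 = (+0.12, -2.46);  n_5 = (-0.9988, -0.0487)
∠(n_2, n_5) = 141.49°
δ = |180° − 141.49°| = 38.51°
38.51° > 2α = 33.40°  →  invalid

δ = 38.51°, invalid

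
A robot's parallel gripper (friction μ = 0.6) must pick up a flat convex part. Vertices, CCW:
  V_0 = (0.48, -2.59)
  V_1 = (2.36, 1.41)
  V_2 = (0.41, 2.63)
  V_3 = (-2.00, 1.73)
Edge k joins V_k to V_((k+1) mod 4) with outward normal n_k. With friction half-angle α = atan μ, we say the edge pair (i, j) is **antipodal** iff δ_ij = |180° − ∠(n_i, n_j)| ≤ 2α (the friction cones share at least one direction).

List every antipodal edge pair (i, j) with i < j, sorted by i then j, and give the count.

α = atan 0.6 = 30.96°;  2α = 61.93°
n_0 = (+0.9050, -0.4254)
n_1 = (+0.5304, +0.8478)
n_2 = (-0.3498, +0.9368)
n_3 = (-0.8673, -0.4979)
  (0,1): δ = 96.86°  ·
  (0,2): δ = 44.35°  ✓
  (0,3): δ = 55.03°  ✓
  (1,2): δ = 127.49°  ·
  (1,3): δ = 28.11°  ✓
  (2,3): δ = 80.62°  ·
antipodal pairs: 3

count = 3; pairs: (0,2), (0,3), (1,3)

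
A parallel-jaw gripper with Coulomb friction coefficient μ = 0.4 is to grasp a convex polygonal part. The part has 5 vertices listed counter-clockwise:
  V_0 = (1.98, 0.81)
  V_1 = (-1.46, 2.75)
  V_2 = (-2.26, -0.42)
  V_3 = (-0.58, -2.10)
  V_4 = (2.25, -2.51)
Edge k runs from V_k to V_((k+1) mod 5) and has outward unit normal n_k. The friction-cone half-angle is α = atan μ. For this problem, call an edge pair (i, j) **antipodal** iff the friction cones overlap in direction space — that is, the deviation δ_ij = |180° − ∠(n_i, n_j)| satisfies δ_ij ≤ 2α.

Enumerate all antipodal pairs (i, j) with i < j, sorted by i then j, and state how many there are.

count = 4; pairs: (0,2), (0,3), (1,4), (2,4)

α = atan 0.4 = 21.80°;  2α = 43.60°
n_0 = (+0.4912, +0.8710)
n_1 = (-0.9696, +0.2447)
n_2 = (-0.7071, -0.7071)
n_3 = (-0.1434, -0.9897)
n_4 = (+0.9967, +0.0811)
  (0,1): δ = 74.74°  ·
  (0,2): δ = 15.58°  ✓
  (0,3): δ = 21.18°  ✓
  (0,4): δ = 124.07°  ·
  (1,2): δ = 120.84°  ·
  (1,3): δ = 84.08°  ·
  (1,4): δ = 18.81°  ✓
  (2,3): δ = 143.24°  ·
  (2,4): δ = 40.35°  ✓
  (3,4): δ = 77.11°  ·
antipodal pairs: 4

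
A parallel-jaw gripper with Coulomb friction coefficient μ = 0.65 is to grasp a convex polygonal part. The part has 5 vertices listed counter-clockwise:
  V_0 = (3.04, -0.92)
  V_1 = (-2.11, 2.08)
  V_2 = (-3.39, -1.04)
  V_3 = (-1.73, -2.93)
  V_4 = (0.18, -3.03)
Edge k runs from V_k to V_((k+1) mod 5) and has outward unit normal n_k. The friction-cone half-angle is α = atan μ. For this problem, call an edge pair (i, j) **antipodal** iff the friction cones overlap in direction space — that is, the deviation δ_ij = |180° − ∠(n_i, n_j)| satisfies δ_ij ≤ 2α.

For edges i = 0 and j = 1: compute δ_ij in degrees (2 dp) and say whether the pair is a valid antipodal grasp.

δ = 82.08°, invalid

α = atan 0.65 = 33.02°;  2α = 66.05°
edge 0: e_0 = (-5.15, +3.00);  n_0 = (+0.5033, +0.8641)
edge 1: e_1 = (-1.28, -3.12);  n_1 = (-0.9252, +0.3796)
∠(n_0, n_1) = 97.92°
δ = |180° − 97.92°| = 82.08°
82.08° > 2α = 66.05°  →  invalid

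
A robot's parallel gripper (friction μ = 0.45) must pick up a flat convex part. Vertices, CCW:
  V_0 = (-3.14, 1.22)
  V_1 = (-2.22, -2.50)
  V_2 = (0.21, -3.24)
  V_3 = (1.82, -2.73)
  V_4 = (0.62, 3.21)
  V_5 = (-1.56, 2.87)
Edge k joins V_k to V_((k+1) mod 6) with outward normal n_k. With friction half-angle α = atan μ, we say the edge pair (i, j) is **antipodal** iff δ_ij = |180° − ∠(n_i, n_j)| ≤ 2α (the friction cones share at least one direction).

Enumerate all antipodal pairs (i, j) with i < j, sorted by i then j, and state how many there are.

count = 4; pairs: (0,3), (1,4), (2,4), (2,5)

α = atan 0.45 = 24.23°;  2α = 48.46°
n_0 = (-0.9708, -0.2401)
n_1 = (-0.2913, -0.9566)
n_2 = (+0.3020, -0.9533)
n_3 = (+0.9802, +0.1980)
n_4 = (-0.1541, +0.9881)
n_5 = (-0.7223, +0.6916)
  (0,1): δ = 120.83°  ·
  (0,2): δ = 86.31°  ·
  (0,3): δ = 2.47°  ✓
  (0,4): δ = 84.97°  ·
  (0,5): δ = 122.35°  ·
  (1,2): δ = 145.49°  ·
  (1,3): δ = 61.64°  ·
  (1,4): δ = 25.80°  ✓
  (1,5): δ = 63.18°  ·
  (2,3): δ = 96.16°  ·
  (2,4): δ = 8.71°  ✓
  (2,5): δ = 28.66°  ✓
  (3,4): δ = 92.56°  ·
  (3,5): δ = 55.18°  ·
  (4,5): δ = 142.62°  ·
antipodal pairs: 4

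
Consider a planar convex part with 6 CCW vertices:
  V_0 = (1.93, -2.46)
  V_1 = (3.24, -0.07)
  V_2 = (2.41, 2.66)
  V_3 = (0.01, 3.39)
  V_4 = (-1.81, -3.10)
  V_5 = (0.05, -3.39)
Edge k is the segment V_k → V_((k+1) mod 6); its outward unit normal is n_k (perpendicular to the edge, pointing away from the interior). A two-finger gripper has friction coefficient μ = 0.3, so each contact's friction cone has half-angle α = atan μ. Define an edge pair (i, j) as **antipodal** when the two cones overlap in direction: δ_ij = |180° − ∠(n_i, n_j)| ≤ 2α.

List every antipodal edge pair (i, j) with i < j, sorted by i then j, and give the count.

α = atan 0.3 = 16.70°;  2α = 33.40°
n_0 = (+0.8769, -0.4807)
n_1 = (+0.9568, +0.2909)
n_2 = (+0.2910, +0.9567)
n_3 = (-0.9629, +0.2700)
n_4 = (-0.1541, -0.9881)
n_5 = (+0.4434, -0.8963)
  (0,1): δ = 134.36°  ·
  (0,2): δ = 78.19°  ·
  (0,3): δ = 13.06°  ✓
  (0,4): δ = 109.87°  ·
  (0,5): δ = 145.05°  ·
  (1,2): δ = 123.83°  ·
  (1,3): δ = 32.58°  ✓
  (1,4): δ = 64.23°  ·
  (1,5): δ = 99.41°  ·
  (2,3): δ = 88.75°  ·
  (2,4): δ = 8.06°  ✓
  (2,5): δ = 43.24°  ·
  (3,4): δ = 83.20°  ·
  (3,5): δ = 48.01°  ·
  (4,5): δ = 144.82°  ·
antipodal pairs: 3

count = 3; pairs: (0,3), (1,3), (2,4)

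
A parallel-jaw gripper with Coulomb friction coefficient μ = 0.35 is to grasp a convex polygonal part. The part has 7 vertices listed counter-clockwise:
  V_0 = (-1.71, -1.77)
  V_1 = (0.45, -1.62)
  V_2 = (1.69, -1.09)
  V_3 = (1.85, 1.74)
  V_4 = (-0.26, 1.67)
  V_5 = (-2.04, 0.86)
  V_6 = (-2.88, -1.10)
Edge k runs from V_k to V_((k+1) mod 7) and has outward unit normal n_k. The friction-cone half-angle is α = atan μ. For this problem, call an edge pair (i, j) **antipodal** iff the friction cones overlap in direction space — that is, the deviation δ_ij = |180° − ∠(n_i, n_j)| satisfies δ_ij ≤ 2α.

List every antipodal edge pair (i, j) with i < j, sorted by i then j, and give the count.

count = 6; pairs: (0,3), (0,4), (1,3), (1,4), (2,5), (3,6)

α = atan 0.35 = 19.29°;  2α = 38.58°
n_0 = (+0.0693, -0.9976)
n_1 = (+0.3930, -0.9195)
n_2 = (+0.9984, -0.0564)
n_3 = (-0.0332, +0.9995)
n_4 = (-0.4142, +0.9102)
n_5 = (-0.9191, +0.3939)
n_6 = (-0.4969, -0.8678)
  (0,1): δ = 160.83°  ·
  (0,2): δ = 97.21°  ·
  (0,3): δ = 2.07°  ✓
  (0,4): δ = 20.50°  ✓
  (0,5): δ = 62.83°  ·
  (0,6): δ = 146.23°  ·
  (1,2): δ = 116.38°  ·
  (1,3): δ = 21.24°  ✓
  (1,4): δ = 1.33°  ✓
  (1,5): δ = 43.66°  ·
  (1,6): δ = 127.06°  ·
  (2,3): δ = 84.86°  ·
  (2,4): δ = 62.30°  ·
  (2,5): δ = 19.96°  ✓
  (2,6): δ = 63.44°  ·
  (3,4): δ = 157.43°  ·
  (3,5): δ = 115.10°  ·
  (3,6): δ = 31.70°  ✓
  (4,5): δ = 137.67°  ·
  (4,6): δ = 54.27°  ·
  (5,6): δ = 96.60°  ·
antipodal pairs: 6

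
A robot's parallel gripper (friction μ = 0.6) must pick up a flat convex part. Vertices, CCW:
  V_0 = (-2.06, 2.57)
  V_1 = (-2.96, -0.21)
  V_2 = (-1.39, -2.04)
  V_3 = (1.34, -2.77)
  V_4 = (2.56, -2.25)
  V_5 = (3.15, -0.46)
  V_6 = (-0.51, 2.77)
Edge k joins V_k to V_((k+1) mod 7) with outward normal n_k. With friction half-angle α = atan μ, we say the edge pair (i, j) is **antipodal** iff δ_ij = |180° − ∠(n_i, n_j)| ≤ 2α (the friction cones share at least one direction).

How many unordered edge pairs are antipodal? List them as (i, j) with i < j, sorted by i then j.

count = 8; pairs: (0,3), (0,4), (1,4), (1,5), (1,6), (2,5), (2,6), (3,6)

α = atan 0.6 = 30.96°;  2α = 61.93°
n_0 = (-0.9514, +0.3080)
n_1 = (-0.7590, -0.6511)
n_2 = (-0.2583, -0.9661)
n_3 = (+0.3921, -0.9199)
n_4 = (+0.9497, -0.3130)
n_5 = (+0.6617, +0.7498)
n_6 = (-0.1280, +0.9918)
  (0,1): δ = 121.43°  ·
  (0,2): δ = 87.03°  ·
  (0,3): δ = 48.98°  ✓
  (0,4): δ = 0.30°  ✓
  (0,5): δ = 66.51°  ·
  (0,6): δ = 115.29°  ·
  (1,2): δ = 145.60°  ·
  (1,3): δ = 107.54°  ·
  (1,4): δ = 58.87°  ✓
  (1,5): δ = 7.94°  ✓
  (1,6): δ = 56.73°  ✓
  (2,3): δ = 141.94°  ·
  (2,4): δ = 93.27°  ·
  (2,5): δ = 26.46°  ✓
  (2,6): δ = 22.32°  ✓
  (3,4): δ = 131.33°  ·
  (3,5): δ = 64.51°  ·
  (3,6): δ = 15.73°  ✓
  (4,5): δ = 113.19°  ·
  (4,6): δ = 64.40°  ·
  (5,6): δ = 131.22°  ·
antipodal pairs: 8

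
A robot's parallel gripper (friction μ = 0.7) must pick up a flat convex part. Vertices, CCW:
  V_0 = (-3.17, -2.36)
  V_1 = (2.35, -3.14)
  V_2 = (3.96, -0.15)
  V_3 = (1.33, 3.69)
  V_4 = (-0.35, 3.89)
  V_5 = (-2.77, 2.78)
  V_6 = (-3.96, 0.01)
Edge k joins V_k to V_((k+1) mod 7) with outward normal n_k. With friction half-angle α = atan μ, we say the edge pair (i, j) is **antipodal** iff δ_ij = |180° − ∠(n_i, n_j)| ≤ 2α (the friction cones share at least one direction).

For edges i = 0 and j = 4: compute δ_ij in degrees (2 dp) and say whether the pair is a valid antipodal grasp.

α = atan 0.7 = 34.99°;  2α = 69.98°
edge 0: e_0 = (+5.52, -0.78);  n_0 = (-0.1399, -0.9902)
edge 4: e_4 = (-2.42, -1.11);  n_4 = (-0.4169, +0.9089)
∠(n_0, n_4) = 147.32°
δ = |180° − 147.32°| = 32.68°
32.68° ≤ 2α = 69.98°  →  valid

δ = 32.68°, valid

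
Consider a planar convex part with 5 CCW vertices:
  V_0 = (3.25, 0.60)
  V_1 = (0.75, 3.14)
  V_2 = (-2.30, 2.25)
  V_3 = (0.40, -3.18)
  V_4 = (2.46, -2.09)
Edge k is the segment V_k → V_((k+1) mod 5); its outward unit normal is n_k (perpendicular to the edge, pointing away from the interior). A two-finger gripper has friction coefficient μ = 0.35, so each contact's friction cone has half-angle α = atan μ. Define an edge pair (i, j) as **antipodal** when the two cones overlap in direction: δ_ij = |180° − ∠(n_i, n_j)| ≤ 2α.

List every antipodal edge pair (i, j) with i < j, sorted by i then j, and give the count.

α = atan 0.35 = 19.29°;  2α = 38.58°
n_0 = (+0.7127, +0.7015)
n_1 = (-0.2801, +0.9600)
n_2 = (-0.8954, -0.4452)
n_3 = (+0.4677, -0.8839)
n_4 = (+0.9595, -0.2818)
  (0,1): δ = 118.28°  ·
  (0,2): δ = 18.11°  ✓
  (0,3): δ = 73.34°  ·
  (0,4): δ = 119.09°  ·
  (1,2): δ = 79.83°  ·
  (1,3): δ = 11.62°  ✓
  (1,4): δ = 57.37°  ·
  (2,3): δ = 88.55°  ·
  (2,4): δ = 42.80°  ·
  (3,4): δ = 134.25°  ·
antipodal pairs: 2

count = 2; pairs: (0,2), (1,3)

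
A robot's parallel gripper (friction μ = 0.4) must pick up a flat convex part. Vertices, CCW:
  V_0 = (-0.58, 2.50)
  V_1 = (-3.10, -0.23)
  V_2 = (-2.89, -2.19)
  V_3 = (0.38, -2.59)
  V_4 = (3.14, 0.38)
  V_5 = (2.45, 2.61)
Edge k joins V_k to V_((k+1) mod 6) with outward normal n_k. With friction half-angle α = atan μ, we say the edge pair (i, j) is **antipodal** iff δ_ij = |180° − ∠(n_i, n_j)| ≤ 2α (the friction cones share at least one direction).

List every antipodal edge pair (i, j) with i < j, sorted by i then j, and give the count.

count = 3; pairs: (0,3), (1,4), (2,5)

α = atan 0.4 = 21.80°;  2α = 43.60°
n_0 = (-0.7348, +0.6783)
n_1 = (-0.9943, -0.1065)
n_2 = (-0.1214, -0.9926)
n_3 = (+0.7325, -0.6807)
n_4 = (+0.9553, +0.2956)
n_5 = (-0.0363, +0.9993)
  (0,1): δ = 131.18°  ·
  (0,2): δ = 54.26°  ·
  (0,3): δ = 0.19°  ✓
  (0,4): δ = 59.90°  ·
  (0,5): δ = 134.79°  ·
  (1,2): δ = 103.09°  ·
  (1,3): δ = 49.02°  ·
  (1,4): δ = 11.08°  ✓
  (1,5): δ = 85.96°  ·
  (2,3): δ = 125.93°  ·
  (2,4): δ = 65.83°  ·
  (2,5): δ = 9.05°  ✓
  (3,4): δ = 119.91°  ·
  (3,5): δ = 45.02°  ·
  (4,5): δ = 105.11°  ·
antipodal pairs: 3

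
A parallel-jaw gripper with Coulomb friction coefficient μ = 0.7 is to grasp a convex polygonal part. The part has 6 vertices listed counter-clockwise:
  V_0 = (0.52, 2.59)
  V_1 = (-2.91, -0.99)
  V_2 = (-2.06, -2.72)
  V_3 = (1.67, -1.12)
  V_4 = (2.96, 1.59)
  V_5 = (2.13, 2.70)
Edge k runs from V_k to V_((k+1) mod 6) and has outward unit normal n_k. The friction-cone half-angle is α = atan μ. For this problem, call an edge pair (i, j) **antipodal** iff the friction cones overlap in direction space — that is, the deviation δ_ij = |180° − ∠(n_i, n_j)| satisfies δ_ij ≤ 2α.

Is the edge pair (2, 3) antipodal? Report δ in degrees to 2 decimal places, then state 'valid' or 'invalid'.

α = atan 0.7 = 34.99°;  2α = 69.98°
edge 2: e_2 = (+3.73, +1.60);  n_2 = (+0.3942, -0.9190)
edge 3: e_3 = (+1.29, +2.71);  n_3 = (+0.9029, -0.4298)
∠(n_2, n_3) = 41.33°
δ = |180° − 41.33°| = 138.67°
138.67° > 2α = 69.98°  →  invalid

δ = 138.67°, invalid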